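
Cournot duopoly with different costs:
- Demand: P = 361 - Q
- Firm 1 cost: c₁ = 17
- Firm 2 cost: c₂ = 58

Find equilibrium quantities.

q₁* = 128.33, q₂* = 87.33

Work:
Reaction: q₁ = (361 - 17 - q₂)/2
Reaction: q₂ = (361 - 58 - q₁)/2
Solve simultaneously:
q₁* = (361 - 2×17 + 58)/3 = 128.33
q₂* = (361 - 2×58 + 17)/3 = 87.33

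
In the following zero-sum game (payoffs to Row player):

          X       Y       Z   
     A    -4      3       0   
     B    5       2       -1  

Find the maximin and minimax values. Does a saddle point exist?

Maximin = -1, Minimax = 0, Saddle: False

Work:
Row minimums: [-4, -1] → maximin = -1
Column maximums: [5, 3, 0] → minimax = 0
No saddle point (maximin ≠ minimax). Mixed strategy needed.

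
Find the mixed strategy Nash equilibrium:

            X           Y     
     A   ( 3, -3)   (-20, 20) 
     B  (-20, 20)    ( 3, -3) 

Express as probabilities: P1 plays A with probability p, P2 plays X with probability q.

p = 0.5, q = 0.5

Work:
Find probabilities that make opponent indifferent:
P2 chooses q to make P1 indifferent between A and B
P1 chooses p to make P2 indifferent between X and Y
Mixed NE: P1 plays (A: 0.5, B: 0.5), P2 plays (X: 0.5, Y: 0.5)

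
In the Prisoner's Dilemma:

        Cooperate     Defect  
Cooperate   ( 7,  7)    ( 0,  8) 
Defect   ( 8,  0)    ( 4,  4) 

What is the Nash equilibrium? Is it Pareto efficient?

(Defect, Defect) is NE; not Pareto efficient

Work:
Defect dominates Cooperate for both players:
If P2 cooperates: Defect (8) > Cooperate (7)
If P2 defects: Defect (4) > Cooperate (0)
NE: (Defect, Defect) with payoff (4, 4)
But (Cooperate, Cooperate) = (7, 7) Pareto dominates (4, 4)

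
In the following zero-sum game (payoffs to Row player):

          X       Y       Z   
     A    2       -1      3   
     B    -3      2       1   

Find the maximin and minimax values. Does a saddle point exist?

Maximin = -1, Minimax = 2, Saddle: False

Work:
Row minimums: [-1, -3] → maximin = -1
Column maximums: [2, 2, 3] → minimax = 2
No saddle point (maximin ≠ minimax). Mixed strategy needed.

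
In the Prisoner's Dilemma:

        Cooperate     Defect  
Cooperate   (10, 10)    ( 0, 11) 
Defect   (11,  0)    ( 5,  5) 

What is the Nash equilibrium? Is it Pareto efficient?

(Defect, Defect) is NE; not Pareto efficient

Work:
Defect dominates Cooperate for both players:
If P2 cooperates: Defect (11) > Cooperate (10)
If P2 defects: Defect (5) > Cooperate (0)
NE: (Defect, Defect) with payoff (5, 5)
But (Cooperate, Cooperate) = (10, 10) Pareto dominates (5, 5)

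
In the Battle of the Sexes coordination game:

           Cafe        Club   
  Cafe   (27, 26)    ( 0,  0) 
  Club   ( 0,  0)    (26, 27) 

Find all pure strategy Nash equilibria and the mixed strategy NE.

Pure NE: (Cafe, Cafe) and (Club, Club); Mixed NE: p = 0.5094, q = 0.4906

Work:
Check pure NE:
(Cafe, Cafe): (27, 26) - no unilateral deviation beneficial
(Club, Club): (26, 27) - no unilateral deviation beneficial
Mixed NE: P1 plays Cafe with p = 0.5094, P2 plays Cafe with q = 0.4906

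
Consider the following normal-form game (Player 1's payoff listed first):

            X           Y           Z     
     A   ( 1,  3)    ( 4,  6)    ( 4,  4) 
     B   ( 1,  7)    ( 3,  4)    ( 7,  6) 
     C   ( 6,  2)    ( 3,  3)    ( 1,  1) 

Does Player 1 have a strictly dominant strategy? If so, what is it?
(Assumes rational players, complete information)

No strictly dominant strategy exists for Player 1

Work:
A strategy strictly dominates another if it gives a strictly higher payoff against every opponent action. Compare each pair of P1's strategies column-by-column:
  A vs B: [1 vs 1, 4 vs 3, 4 vs 7] → A does not strictly dominate B (column X: 1 ≤ 1)
  A vs C: [1 vs 6, 4 vs 3, 4 vs 1] → A does not strictly dominate C (column X: 1 ≤ 6)
  B vs A: [1 vs 1, 3 vs 4, 7 vs 4] → B does not strictly dominate A (column X: 1 ≤ 1)
  B vs C: [1 vs 6, 3 vs 3, 7 vs 1] → B does not strictly dominate C (column X: 1 ≤ 6)
  C vs A: [6 vs 1, 3 vs 4, 1 vs 4] → C does not strictly dominate A (column Y: 3 ≤ 4)
  C vs B: [6 vs 1, 3 vs 3, 1 vs 7] → C does not strictly dominate B (column Y: 3 ≤ 3)
No single strategy strictly dominates all others → no strictly dominant strategy.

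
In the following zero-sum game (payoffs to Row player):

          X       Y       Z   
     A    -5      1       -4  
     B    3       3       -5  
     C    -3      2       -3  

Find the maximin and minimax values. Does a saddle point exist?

Maximin = -3, Minimax = -3, Saddle: True

Work:
Row minimums: [-5, -5, -3] → maximin = -3
Column maximums: [3, 3, -3] → minimax = -3
Saddle point exists! Game value = -3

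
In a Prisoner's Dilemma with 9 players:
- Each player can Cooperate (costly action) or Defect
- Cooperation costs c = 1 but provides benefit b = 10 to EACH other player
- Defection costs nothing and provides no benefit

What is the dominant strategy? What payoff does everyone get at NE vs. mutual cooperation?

Dominant: Defect; NE payoff = 0; Coop payoff = 79

Work:
Defect dominates (saves cost c = 1, benefit to others is external)
NE: All defect → everyone gets 0
If all cooperate: each receives (8)×10 - 1 = 79
Social dilemma: 79 > 0 but NE gives 0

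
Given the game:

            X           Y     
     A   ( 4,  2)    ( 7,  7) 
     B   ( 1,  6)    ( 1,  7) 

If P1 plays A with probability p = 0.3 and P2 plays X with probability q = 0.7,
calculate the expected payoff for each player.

E[P1] = 2.17, E[P2] = 5.46

Work:
E[P1] = p·q·π₁(A,X) + p·(1-q)·π₁(A,Y) + (1-p)·q·π₁(B,X) + (1-p)·(1-q)·π₁(B,Y)
= 0.3·0.7·4 + 0.3·0.3·7 + 0.7·0.7·1 + 0.7·0.3·1
= 2.17

E[P2] = 5.46 (similar calculation)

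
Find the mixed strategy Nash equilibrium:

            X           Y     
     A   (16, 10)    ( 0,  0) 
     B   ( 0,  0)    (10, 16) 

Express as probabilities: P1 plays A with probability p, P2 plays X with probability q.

p = 0.6154, q = 0.3846

Work:
Find probabilities that make opponent indifferent:
P2 chooses q to make P1 indifferent between A and B
P1 chooses p to make P2 indifferent between X and Y
Mixed NE: P1 plays (A: 0.6154, B: 0.3846), P2 plays (X: 0.3846, Y: 0.6154)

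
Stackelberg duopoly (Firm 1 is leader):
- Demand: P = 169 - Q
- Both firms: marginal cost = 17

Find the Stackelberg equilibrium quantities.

q₁* (leader) = 76.0, q₂* (follower) = 38.0

Work:
Follower's reaction: q₂ = (a - c - q₁)/2
Leader substitutes: π₁ = q₁·(a - q₁ - (a-c-q₁)/2 - c)
FOC: q₁* = (169 - 17)/2 = 76.00
Then: q₂* = (169 - 17 - 76.0)/2 = 38.00
Leader has first-mover advantage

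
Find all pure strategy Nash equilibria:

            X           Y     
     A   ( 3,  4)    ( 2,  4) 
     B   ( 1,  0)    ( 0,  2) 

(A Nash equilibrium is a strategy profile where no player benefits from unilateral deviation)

Nash equilibrium: (A, X), (A, Y)

Work:
Best responses:
  P1 vs X: payoffs [3, 1] → best response A (payoff 3)
  P1 vs Y: payoffs [2, 0] → best response A (payoff 2)
  P2 vs A: payoffs [4, 4] → best response X/Y (payoff 4)
  P2 vs B: payoffs [0, 2] → best response Y (payoff 2)
Mutual best responses: (A,X), (A,Y) → Nash equilibria.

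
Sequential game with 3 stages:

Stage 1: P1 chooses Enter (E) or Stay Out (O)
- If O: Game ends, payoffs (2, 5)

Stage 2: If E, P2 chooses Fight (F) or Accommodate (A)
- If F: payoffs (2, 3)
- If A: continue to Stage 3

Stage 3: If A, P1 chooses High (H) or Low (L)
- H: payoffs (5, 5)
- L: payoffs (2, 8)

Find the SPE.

SPE: (E, A, H); Outcome (5, 5)

Work:
Stage 3: P1 chooses H (5 vs 2)
Stage 2: P2: F->3, A->5 (anticipating H). Choose A
Stage 1: P1: O->2, E->5 (anticipating A, H). Choose E
SPE path: E -> A -> H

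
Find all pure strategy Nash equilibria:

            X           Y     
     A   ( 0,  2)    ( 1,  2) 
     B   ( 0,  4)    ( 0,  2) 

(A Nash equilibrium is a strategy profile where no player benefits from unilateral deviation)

Nash equilibrium: (A, X), (A, Y), (B, X)

Work:
Best responses:
  P1 vs X: payoffs [0, 0] → best response A/B (payoff 0)
  P1 vs Y: payoffs [1, 0] → best response A (payoff 1)
  P2 vs A: payoffs [2, 2] → best response X/Y (payoff 2)
  P2 vs B: payoffs [4, 2] → best response X (payoff 4)
Mutual best responses: (A,X), (A,Y), (B,X) → Nash equilibria.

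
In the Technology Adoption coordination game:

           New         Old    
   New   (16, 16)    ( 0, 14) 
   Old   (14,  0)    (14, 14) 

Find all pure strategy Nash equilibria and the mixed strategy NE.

Pure NE: (New, New) and (Old, Old); Mixed NE: p = 0.875, q = 0.875

Work:
Check pure NE:
(New, New): (16, 16) - no unilateral deviation beneficial
(Old, Old): (14, 14) - no unilateral deviation beneficial
Mixed NE: P1 plays New with p = 0.875, P2 plays New with q = 0.875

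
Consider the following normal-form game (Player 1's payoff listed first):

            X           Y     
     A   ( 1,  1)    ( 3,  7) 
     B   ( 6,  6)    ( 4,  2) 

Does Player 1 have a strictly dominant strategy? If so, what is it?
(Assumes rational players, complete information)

Yes, Player 1's strictly dominant strategy is B

Work:
A strategy strictly dominates another if it gives a strictly higher payoff against every opponent action. Compare each pair of P1's strategies column-by-column:
  A vs B: [1 vs 6, 3 vs 4] → A does not strictly dominate B (column X: 1 ≤ 6)
  B vs A: [6 vs 1, 4 vs 3] → B strictly dominates A
B strictly dominates every other strategy → strictly dominant.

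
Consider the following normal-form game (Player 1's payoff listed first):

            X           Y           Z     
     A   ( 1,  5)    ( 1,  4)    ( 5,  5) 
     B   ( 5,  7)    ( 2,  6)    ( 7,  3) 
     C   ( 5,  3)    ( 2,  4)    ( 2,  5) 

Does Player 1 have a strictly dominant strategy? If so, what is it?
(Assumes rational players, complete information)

No strictly dominant strategy exists for Player 1

Work:
A strategy strictly dominates another if it gives a strictly higher payoff against every opponent action. Compare each pair of P1's strategies column-by-column:
  A vs B: [1 vs 5, 1 vs 2, 5 vs 7] → A does not strictly dominate B (column X: 1 ≤ 5)
  A vs C: [1 vs 5, 1 vs 2, 5 vs 2] → A does not strictly dominate C (column X: 1 ≤ 5)
  B vs A: [5 vs 1, 2 vs 1, 7 vs 5] → B strictly dominates A
  B vs C: [5 vs 5, 2 vs 2, 7 vs 2] → B does not strictly dominate C (column X: 5 ≤ 5)
  C vs A: [5 vs 1, 2 vs 1, 2 vs 5] → C does not strictly dominate A (column Z: 2 ≤ 5)
  C vs B: [5 vs 5, 2 vs 2, 2 vs 7] → C does not strictly dominate B (column X: 5 ≤ 5)
No single strategy strictly dominates all others → no strictly dominant strategy.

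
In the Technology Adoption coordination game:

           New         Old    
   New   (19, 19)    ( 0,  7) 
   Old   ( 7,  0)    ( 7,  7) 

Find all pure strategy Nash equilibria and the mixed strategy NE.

Pure NE: (New, New) and (Old, Old); Mixed NE: p = 0.3684, q = 0.3684

Work:
Check pure NE:
(New, New): (19, 19) - no unilateral deviation beneficial
(Old, Old): (7, 7) - no unilateral deviation beneficial
Mixed NE: P1 plays New with p = 0.3684, P2 plays New with q = 0.3684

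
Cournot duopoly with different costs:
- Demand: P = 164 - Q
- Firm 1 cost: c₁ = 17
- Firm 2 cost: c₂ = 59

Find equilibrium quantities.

q₁* = 63.0, q₂* = 21.0

Work:
Reaction: q₁ = (164 - 17 - q₂)/2
Reaction: q₂ = (164 - 59 - q₁)/2
Solve simultaneously:
q₁* = (164 - 2×17 + 59)/3 = 63.0
q₂* = (164 - 2×59 + 17)/3 = 21.0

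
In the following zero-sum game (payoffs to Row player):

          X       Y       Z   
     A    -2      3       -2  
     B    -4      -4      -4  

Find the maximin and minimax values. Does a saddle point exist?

Maximin = -2, Minimax = -2, Saddle: True

Work:
Row minimums: [-2, -4] → maximin = -2
Column maximums: [-2, 3, -2] → minimax = -2
Saddle point exists! Game value = -2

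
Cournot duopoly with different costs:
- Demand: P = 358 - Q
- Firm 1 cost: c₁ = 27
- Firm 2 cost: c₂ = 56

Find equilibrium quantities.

q₁* = 120.0, q₂* = 91.0

Work:
Reaction: q₁ = (358 - 27 - q₂)/2
Reaction: q₂ = (358 - 56 - q₁)/2
Solve simultaneously:
q₁* = (358 - 2×27 + 56)/3 = 120.0
q₂* = (358 - 2×56 + 27)/3 = 91.0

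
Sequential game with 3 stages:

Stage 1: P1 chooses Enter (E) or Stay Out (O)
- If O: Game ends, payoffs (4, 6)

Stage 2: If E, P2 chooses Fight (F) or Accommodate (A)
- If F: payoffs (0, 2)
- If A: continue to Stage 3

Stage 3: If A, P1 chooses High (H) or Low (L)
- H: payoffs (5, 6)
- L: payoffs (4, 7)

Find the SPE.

SPE: (E, A, H); Outcome (5, 6)

Work:
Stage 3: P1 chooses H (5 vs 4)
Stage 2: P2: F->2, A->6 (anticipating H). Choose A
Stage 1: P1: O->4, E->5 (anticipating A, H). Choose E
SPE path: E -> A -> H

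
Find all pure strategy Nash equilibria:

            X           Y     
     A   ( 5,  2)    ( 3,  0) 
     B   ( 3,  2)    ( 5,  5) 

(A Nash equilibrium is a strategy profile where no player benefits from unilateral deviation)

Nash equilibrium: (A, X), (B, Y)

Work:
Best responses:
  P1 vs X: payoffs [5, 3] → best response A (payoff 5)
  P1 vs Y: payoffs [3, 5] → best response B (payoff 5)
  P2 vs A: payoffs [2, 0] → best response X (payoff 2)
  P2 vs B: payoffs [2, 5] → best response Y (payoff 5)
Mutual best responses: (A,X), (B,Y) → Nash equilibria.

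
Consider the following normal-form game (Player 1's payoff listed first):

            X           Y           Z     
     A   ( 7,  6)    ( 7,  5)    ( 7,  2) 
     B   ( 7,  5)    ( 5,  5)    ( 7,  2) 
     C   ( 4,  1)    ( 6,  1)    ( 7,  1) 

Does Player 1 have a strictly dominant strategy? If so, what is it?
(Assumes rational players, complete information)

No strictly dominant strategy exists for Player 1

Work:
A strategy strictly dominates another if it gives a strictly higher payoff against every opponent action. Compare each pair of P1's strategies column-by-column:
  A vs B: [7 vs 7, 7 vs 5, 7 vs 7] → A does not strictly dominate B (column X: 7 ≤ 7)
  A vs C: [7 vs 4, 7 vs 6, 7 vs 7] → A does not strictly dominate C (column Z: 7 ≤ 7)
  B vs A: [7 vs 7, 5 vs 7, 7 vs 7] → B does not strictly dominate A (column X: 7 ≤ 7)
  B vs C: [7 vs 4, 5 vs 6, 7 vs 7] → B does not strictly dominate C (column Y: 5 ≤ 6)
  C vs A: [4 vs 7, 6 vs 7, 7 vs 7] → C does not strictly dominate A (column X: 4 ≤ 7)
  C vs B: [4 vs 7, 6 vs 5, 7 vs 7] → C does not strictly dominate B (column X: 4 ≤ 7)
No single strategy strictly dominates all others → no strictly dominant strategy.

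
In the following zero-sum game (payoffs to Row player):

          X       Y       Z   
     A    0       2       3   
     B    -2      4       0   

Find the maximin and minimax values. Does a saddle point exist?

Maximin = 0, Minimax = 0, Saddle: True

Work:
Row minimums: [0, -2] → maximin = 0
Column maximums: [0, 4, 3] → minimax = 0
Saddle point exists! Game value = 0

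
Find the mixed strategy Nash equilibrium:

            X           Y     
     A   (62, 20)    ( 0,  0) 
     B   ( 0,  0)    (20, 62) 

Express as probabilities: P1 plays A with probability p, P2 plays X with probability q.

p = 0.7561, q = 0.2439

Work:
Find probabilities that make opponent indifferent:
P2 chooses q to make P1 indifferent between A and B
P1 chooses p to make P2 indifferent between X and Y
Mixed NE: P1 plays (A: 0.7561, B: 0.2439), P2 plays (X: 0.2439, Y: 0.7561)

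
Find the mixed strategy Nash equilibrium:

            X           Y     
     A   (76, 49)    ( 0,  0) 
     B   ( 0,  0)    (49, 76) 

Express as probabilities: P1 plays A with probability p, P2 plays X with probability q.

p = 0.608, q = 0.392

Work:
Find probabilities that make opponent indifferent:
P2 chooses q to make P1 indifferent between A and B
P1 chooses p to make P2 indifferent between X and Y
Mixed NE: P1 plays (A: 0.608, B: 0.392), P2 plays (X: 0.392, Y: 0.608)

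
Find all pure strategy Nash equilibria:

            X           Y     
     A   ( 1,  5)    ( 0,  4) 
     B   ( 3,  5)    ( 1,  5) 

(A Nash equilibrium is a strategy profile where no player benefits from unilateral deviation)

Nash equilibrium: (B, X), (B, Y)

Work:
Best responses:
  P1 vs X: payoffs [1, 3] → best response B (payoff 3)
  P1 vs Y: payoffs [0, 1] → best response B (payoff 1)
  P2 vs A: payoffs [5, 4] → best response X (payoff 5)
  P2 vs B: payoffs [5, 5] → best response X/Y (payoff 5)
Mutual best responses: (B,X), (B,Y) → Nash equilibria.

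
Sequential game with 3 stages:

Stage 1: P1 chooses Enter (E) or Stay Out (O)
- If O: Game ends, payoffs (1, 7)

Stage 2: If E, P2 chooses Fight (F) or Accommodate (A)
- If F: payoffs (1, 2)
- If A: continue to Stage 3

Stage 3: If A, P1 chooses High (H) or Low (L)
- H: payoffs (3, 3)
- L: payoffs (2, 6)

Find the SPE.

SPE: (E, A, H); Outcome (3, 3)

Work:
Stage 3: P1 chooses H (3 vs 2)
Stage 2: P2: F->2, A->3 (anticipating H). Choose A
Stage 1: P1: O->1, E->3 (anticipating A, H). Choose E
SPE path: E -> A -> H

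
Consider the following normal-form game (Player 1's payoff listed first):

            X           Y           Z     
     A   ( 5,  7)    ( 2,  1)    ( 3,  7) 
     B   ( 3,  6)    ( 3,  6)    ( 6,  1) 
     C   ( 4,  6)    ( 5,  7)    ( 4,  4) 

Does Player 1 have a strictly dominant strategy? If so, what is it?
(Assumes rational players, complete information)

No strictly dominant strategy exists for Player 1

Work:
A strategy strictly dominates another if it gives a strictly higher payoff against every opponent action. Compare each pair of P1's strategies column-by-column:
  A vs B: [5 vs 3, 2 vs 3, 3 vs 6] → A does not strictly dominate B (column Y: 2 ≤ 3)
  A vs C: [5 vs 4, 2 vs 5, 3 vs 4] → A does not strictly dominate C (column Y: 2 ≤ 5)
  B vs A: [3 vs 5, 3 vs 2, 6 vs 3] → B does not strictly dominate A (column X: 3 ≤ 5)
  B vs C: [3 vs 4, 3 vs 5, 6 vs 4] → B does not strictly dominate C (column X: 3 ≤ 4)
  C vs A: [4 vs 5, 5 vs 2, 4 vs 3] → C does not strictly dominate A (column X: 4 ≤ 5)
  C vs B: [4 vs 3, 5 vs 3, 4 vs 6] → C does not strictly dominate B (column Z: 4 ≤ 6)
No single strategy strictly dominates all others → no strictly dominant strategy.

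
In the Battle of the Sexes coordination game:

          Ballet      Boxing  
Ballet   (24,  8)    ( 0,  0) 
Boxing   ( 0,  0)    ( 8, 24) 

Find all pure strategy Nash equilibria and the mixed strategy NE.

Pure NE: (Ballet, Ballet) and (Boxing, Boxing); Mixed NE: p = 0.75, q = 0.25

Work:
Check pure NE:
(Ballet, Ballet): (24, 8) - no unilateral deviation beneficial
(Boxing, Boxing): (8, 24) - no unilateral deviation beneficial
Mixed NE: P1 plays Ballet with p = 0.75, P2 plays Ballet with q = 0.25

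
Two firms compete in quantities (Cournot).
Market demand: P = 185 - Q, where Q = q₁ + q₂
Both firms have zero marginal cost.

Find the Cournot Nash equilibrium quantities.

q₁* = q₂* = 61.67; P* = 61.67

Work:
Profit: π_i = P·q_i = (a - q_i - q_j)·q_i
FOC: ∂π_i/∂q_i = a - 2q_i - q_j = 0
Reaction function: q_i = (185 - q_j)/2
Symmetry: q* = 185/3 = 61.67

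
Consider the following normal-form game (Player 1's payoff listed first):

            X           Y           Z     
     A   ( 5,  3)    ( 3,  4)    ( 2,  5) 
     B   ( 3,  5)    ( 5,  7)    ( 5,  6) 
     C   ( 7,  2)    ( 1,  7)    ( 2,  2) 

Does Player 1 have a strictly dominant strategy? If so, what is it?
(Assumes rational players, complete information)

No strictly dominant strategy exists for Player 1

Work:
A strategy strictly dominates another if it gives a strictly higher payoff against every opponent action. Compare each pair of P1's strategies column-by-column:
  A vs B: [5 vs 3, 3 vs 5, 2 vs 5] → A does not strictly dominate B (column Y: 3 ≤ 5)
  A vs C: [5 vs 7, 3 vs 1, 2 vs 2] → A does not strictly dominate C (column X: 5 ≤ 7)
  B vs A: [3 vs 5, 5 vs 3, 5 vs 2] → B does not strictly dominate A (column X: 3 ≤ 5)
  B vs C: [3 vs 7, 5 vs 1, 5 vs 2] → B does not strictly dominate C (column X: 3 ≤ 7)
  C vs A: [7 vs 5, 1 vs 3, 2 vs 2] → C does not strictly dominate A (column Y: 1 ≤ 3)
  C vs B: [7 vs 3, 1 vs 5, 2 vs 5] → C does not strictly dominate B (column Y: 1 ≤ 5)
No single strategy strictly dominates all others → no strictly dominant strategy.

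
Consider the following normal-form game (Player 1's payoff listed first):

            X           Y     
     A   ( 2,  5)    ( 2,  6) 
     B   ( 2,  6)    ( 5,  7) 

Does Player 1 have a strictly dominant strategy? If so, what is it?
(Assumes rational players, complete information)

No strictly dominant strategy exists for Player 1

Work:
A strategy strictly dominates another if it gives a strictly higher payoff against every opponent action. Compare each pair of P1's strategies column-by-column:
  A vs B: [2 vs 2, 2 vs 5] → A does not strictly dominate B (column X: 2 ≤ 2)
  B vs A: [2 vs 2, 5 vs 2] → B does not strictly dominate A (column X: 2 ≤ 2)
No single strategy strictly dominates all others → no strictly dominant strategy.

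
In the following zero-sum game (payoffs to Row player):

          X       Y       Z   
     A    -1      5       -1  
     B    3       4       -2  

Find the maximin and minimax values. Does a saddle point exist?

Maximin = -1, Minimax = -1, Saddle: True

Work:
Row minimums: [-1, -2] → maximin = -1
Column maximums: [3, 5, -1] → minimax = -1
Saddle point exists! Game value = -1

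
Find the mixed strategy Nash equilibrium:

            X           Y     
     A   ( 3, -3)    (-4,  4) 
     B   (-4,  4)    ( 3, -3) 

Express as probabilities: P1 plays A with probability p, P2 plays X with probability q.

p = 0.5, q = 0.5

Work:
Find probabilities that make opponent indifferent:
P2 chooses q to make P1 indifferent between A and B
P1 chooses p to make P2 indifferent between X and Y
Mixed NE: P1 plays (A: 0.5, B: 0.5), P2 plays (X: 0.5, Y: 0.5)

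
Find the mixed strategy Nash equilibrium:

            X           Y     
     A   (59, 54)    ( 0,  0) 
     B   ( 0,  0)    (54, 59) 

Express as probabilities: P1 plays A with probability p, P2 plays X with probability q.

p = 0.5221, q = 0.4779

Work:
Find probabilities that make opponent indifferent:
P2 chooses q to make P1 indifferent between A and B
P1 chooses p to make P2 indifferent between X and Y
Mixed NE: P1 plays (A: 0.5221, B: 0.4779), P2 plays (X: 0.4779, Y: 0.5221)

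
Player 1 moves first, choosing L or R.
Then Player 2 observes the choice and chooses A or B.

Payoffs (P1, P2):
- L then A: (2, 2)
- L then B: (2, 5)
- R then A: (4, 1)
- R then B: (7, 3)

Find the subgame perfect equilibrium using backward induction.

P1 plays R, P2 plays B after L and B after R; Payoff (7, 3)

Work:
Backward induction:
After L: P2 chooses B → P1 gets 2
After R: P2 chooses B → P1 gets 7
P1 chooses R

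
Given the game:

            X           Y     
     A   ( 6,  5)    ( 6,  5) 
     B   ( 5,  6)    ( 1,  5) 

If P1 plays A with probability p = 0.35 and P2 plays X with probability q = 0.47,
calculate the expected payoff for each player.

E[P1] = 3.972, E[P2] = 5.3055

Work:
E[P1] = p·q·π₁(A,X) + p·(1-q)·π₁(A,Y) + (1-p)·q·π₁(B,X) + (1-p)·(1-q)·π₁(B,Y)
= 0.35·0.47·6 + 0.35·0.53·6 + 0.65·0.47·5 + 0.65·0.53·1
= 3.972

E[P2] = 5.3055 (similar calculation)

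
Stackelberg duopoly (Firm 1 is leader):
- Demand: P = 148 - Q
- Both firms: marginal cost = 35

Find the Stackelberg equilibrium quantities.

q₁* (leader) = 56.5, q₂* (follower) = 28.25

Work:
Follower's reaction: q₂ = (a - c - q₁)/2
Leader substitutes: π₁ = q₁·(a - q₁ - (a-c-q₁)/2 - c)
FOC: q₁* = (148 - 35)/2 = 56.50
Then: q₂* = (148 - 35 - 56.5)/2 = 28.25
Leader has first-mover advantage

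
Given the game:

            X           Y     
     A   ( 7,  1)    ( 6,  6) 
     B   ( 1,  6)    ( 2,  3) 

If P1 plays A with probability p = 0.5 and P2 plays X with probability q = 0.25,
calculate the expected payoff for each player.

E[P1] = 4.0, E[P2] = 4.25

Work:
E[P1] = p·q·π₁(A,X) + p·(1-q)·π₁(A,Y) + (1-p)·q·π₁(B,X) + (1-p)·(1-q)·π₁(B,Y)
= 0.5·0.25·7 + 0.5·0.75·6 + 0.5·0.25·1 + 0.5·0.75·2
= 4.0

E[P2] = 4.25 (similar calculation)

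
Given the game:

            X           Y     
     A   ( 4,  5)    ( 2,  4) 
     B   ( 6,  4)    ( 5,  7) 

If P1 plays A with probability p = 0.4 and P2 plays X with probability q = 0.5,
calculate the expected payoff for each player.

E[P1] = 4.5, E[P2] = 5.1

Work:
E[P1] = p·q·π₁(A,X) + p·(1-q)·π₁(A,Y) + (1-p)·q·π₁(B,X) + (1-p)·(1-q)·π₁(B,Y)
= 0.4·0.5·4 + 0.4·0.5·2 + 0.6·0.5·6 + 0.6·0.5·5
= 4.5

E[P2] = 5.1 (similar calculation)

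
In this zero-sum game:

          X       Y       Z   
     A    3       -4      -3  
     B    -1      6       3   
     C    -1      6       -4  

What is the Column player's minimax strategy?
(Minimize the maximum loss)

Column should play X or Z (all achieve the minimum), value = 3

Work:
Column player minimizes Row's maximum payoff:
Column X: max payoff to Row = 3
Column Y: max payoff to Row = 6
Column Z: max payoff to Row = 3
Minimum is 3, achieved by columns X, Z (tied).
Each of X or Z is a minimax strategy.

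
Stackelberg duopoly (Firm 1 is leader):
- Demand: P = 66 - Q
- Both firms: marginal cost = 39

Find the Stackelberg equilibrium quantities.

q₁* (leader) = 13.5, q₂* (follower) = 6.75

Work:
Follower's reaction: q₂ = (a - c - q₁)/2
Leader substitutes: π₁ = q₁·(a - q₁ - (a-c-q₁)/2 - c)
FOC: q₁* = (66 - 39)/2 = 13.50
Then: q₂* = (66 - 39 - 13.5)/2 = 6.75
Leader has first-mover advantage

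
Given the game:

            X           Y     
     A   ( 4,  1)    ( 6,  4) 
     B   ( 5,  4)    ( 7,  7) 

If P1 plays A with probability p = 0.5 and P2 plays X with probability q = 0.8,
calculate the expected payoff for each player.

E[P1] = 4.9, E[P2] = 3.1

Work:
E[P1] = p·q·π₁(A,X) + p·(1-q)·π₁(A,Y) + (1-p)·q·π₁(B,X) + (1-p)·(1-q)·π₁(B,Y)
= 0.5·0.8·4 + 0.5·0.2·6 + 0.5·0.8·5 + 0.5·0.2·7
= 4.9

E[P2] = 3.1 (similar calculation)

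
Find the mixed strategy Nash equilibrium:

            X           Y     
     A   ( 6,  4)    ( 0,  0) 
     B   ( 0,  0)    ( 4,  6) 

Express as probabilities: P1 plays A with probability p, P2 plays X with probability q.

p = 0.6, q = 0.4

Work:
Find probabilities that make opponent indifferent:
P2 chooses q to make P1 indifferent between A and B
P1 chooses p to make P2 indifferent between X and Y
Mixed NE: P1 plays (A: 0.6, B: 0.4), P2 plays (X: 0.4, Y: 0.6)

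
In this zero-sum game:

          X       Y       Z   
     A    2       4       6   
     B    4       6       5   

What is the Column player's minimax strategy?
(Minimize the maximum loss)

Column should play X, value = 4

Work:
Column player minimizes Row's maximum payoff:
Column X: max payoff to Row = 4
Column Y: max payoff to Row = 6
Column Z: max payoff to Row = 6
Minimum is 4, achieved by column X.
Minimax strategy: X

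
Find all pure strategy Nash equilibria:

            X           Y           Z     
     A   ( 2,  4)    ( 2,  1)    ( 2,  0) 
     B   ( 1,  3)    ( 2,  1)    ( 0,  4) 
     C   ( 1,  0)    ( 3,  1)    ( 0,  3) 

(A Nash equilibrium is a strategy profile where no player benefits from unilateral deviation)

Nash equilibrium: (A, X)

Work:
Best responses:
  P1 vs X: payoffs [2, 1, 1] → best response A (payoff 2)
  P1 vs Y: payoffs [2, 2, 3] → best response C (payoff 3)
  P1 vs Z: payoffs [2, 0, 0] → best response A (payoff 2)
  P2 vs A: payoffs [4, 1, 0] → best response X (payoff 4)
  P2 vs B: payoffs [3, 1, 4] → best response Z (payoff 4)
  P2 vs C: payoffs [0, 1, 3] → best response Z (payoff 3)
Mutual best responses: (A,X) → Nash equilibria.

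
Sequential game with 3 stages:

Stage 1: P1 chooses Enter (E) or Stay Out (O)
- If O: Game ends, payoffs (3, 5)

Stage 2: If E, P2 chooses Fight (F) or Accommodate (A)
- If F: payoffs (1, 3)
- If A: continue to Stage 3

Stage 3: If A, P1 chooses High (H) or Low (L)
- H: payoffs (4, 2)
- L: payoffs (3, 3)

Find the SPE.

SPE: (O, F, H); Outcome (3, 5)

Work:
Stage 3: P1 chooses H (4 vs 3)
Stage 2: P2: F->3, A->2 (anticipating H). Choose F
Stage 1: P1: O->3, E->1 (anticipating F, H). Choose O
SPE path: O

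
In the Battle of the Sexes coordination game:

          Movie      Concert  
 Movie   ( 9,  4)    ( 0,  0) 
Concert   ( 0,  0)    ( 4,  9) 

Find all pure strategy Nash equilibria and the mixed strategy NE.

Pure NE: (Movie, Movie) and (Concert, Concert); Mixed NE: p = 0.6923, q = 0.3077

Work:
Check pure NE:
(Movie, Movie): (9, 4) - no unilateral deviation beneficial
(Concert, Concert): (4, 9) - no unilateral deviation beneficial
Mixed NE: P1 plays Movie with p = 0.6923, P2 plays Movie with q = 0.3077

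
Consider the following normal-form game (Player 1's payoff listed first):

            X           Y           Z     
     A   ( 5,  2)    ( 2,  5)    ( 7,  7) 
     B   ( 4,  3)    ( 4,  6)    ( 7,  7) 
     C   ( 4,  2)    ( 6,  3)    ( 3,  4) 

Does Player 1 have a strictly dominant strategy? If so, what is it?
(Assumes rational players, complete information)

No strictly dominant strategy exists for Player 1

Work:
A strategy strictly dominates another if it gives a strictly higher payoff against every opponent action. Compare each pair of P1's strategies column-by-column:
  A vs B: [5 vs 4, 2 vs 4, 7 vs 7] → A does not strictly dominate B (column Y: 2 ≤ 4)
  A vs C: [5 vs 4, 2 vs 6, 7 vs 3] → A does not strictly dominate C (column Y: 2 ≤ 6)
  B vs A: [4 vs 5, 4 vs 2, 7 vs 7] → B does not strictly dominate A (column X: 4 ≤ 5)
  B vs C: [4 vs 4, 4 vs 6, 7 vs 3] → B does not strictly dominate C (column X: 4 ≤ 4)
  C vs A: [4 vs 5, 6 vs 2, 3 vs 7] → C does not strictly dominate A (column X: 4 ≤ 5)
  C vs B: [4 vs 4, 6 vs 4, 3 vs 7] → C does not strictly dominate B (column X: 4 ≤ 4)
No single strategy strictly dominates all others → no strictly dominant strategy.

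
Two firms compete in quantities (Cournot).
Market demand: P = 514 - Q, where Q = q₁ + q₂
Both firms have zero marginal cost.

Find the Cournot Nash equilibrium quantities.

q₁* = q₂* = 171.33; P* = 171.33

Work:
Profit: π_i = P·q_i = (a - q_i - q_j)·q_i
FOC: ∂π_i/∂q_i = a - 2q_i - q_j = 0
Reaction function: q_i = (514 - q_j)/2
Symmetry: q* = 514/3 = 171.33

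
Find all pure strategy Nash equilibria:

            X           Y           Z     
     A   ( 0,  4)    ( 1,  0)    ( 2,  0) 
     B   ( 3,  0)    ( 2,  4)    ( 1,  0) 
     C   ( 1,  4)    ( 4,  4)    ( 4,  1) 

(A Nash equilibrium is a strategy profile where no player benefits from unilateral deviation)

Nash equilibrium: (C, Y)

Work:
Best responses:
  P1 vs X: payoffs [0, 3, 1] → best response B (payoff 3)
  P1 vs Y: payoffs [1, 2, 4] → best response C (payoff 4)
  P1 vs Z: payoffs [2, 1, 4] → best response C (payoff 4)
  P2 vs A: payoffs [4, 0, 0] → best response X (payoff 4)
  P2 vs B: payoffs [0, 4, 0] → best response Y (payoff 4)
  P2 vs C: payoffs [4, 4, 1] → best response X/Y (payoff 4)
Mutual best responses: (C,Y) → Nash equilibria.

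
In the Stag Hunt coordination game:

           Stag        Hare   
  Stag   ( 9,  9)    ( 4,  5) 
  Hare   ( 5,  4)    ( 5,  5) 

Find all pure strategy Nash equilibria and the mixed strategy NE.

Pure NE: (Stag, Stag) and (Hare, Hare); Mixed NE: p = 0.2, q = 0.2

Work:
Check pure NE:
(Stag, Stag): (9, 9) - no unilateral deviation beneficial
(Hare, Hare): (5, 5) - no unilateral deviation beneficial
Mixed NE: P1 plays Stag with p = 0.2, P2 plays Stag with q = 0.2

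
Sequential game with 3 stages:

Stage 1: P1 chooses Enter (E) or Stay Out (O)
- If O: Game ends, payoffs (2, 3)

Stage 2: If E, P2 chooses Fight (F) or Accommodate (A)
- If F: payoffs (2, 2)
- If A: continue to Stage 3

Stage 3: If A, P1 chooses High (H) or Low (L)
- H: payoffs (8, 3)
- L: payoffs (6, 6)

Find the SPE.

SPE: (E, A, H); Outcome (8, 3)

Work:
Stage 3: P1 chooses H (8 vs 6)
Stage 2: P2: F->2, A->3 (anticipating H). Choose A
Stage 1: P1: O->2, E->8 (anticipating A, H). Choose E
SPE path: E -> A -> H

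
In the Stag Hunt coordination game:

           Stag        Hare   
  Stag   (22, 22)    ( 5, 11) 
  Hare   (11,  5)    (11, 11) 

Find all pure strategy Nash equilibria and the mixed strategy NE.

Pure NE: (Stag, Stag) and (Hare, Hare); Mixed NE: p = 0.3529, q = 0.3529

Work:
Check pure NE:
(Stag, Stag): (22, 22) - no unilateral deviation beneficial
(Hare, Hare): (11, 11) - no unilateral deviation beneficial
Mixed NE: P1 plays Stag with p = 0.3529, P2 plays Stag with q = 0.3529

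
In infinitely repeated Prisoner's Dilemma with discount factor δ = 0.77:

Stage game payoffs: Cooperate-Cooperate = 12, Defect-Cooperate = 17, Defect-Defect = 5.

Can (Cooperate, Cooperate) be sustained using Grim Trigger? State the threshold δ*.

δ* = 0.4167; since δ = 0.77 ≥ 0.4167, cooperation can be sustained

Work:
For Grim Trigger:
Cooperate forever: 12/(1-δ)
Defect then punished: 17 + 5·δ/(1-δ)
Need: 12/(1-δ) ≥ 17 + 5·δ/(1-δ)
Solving: δ ≥ (T-R)/(T-P) = (17-12)/(17-5) = 0.4167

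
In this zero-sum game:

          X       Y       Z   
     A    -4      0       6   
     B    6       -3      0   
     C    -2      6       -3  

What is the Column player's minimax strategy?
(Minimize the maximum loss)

Column should play X or Y or Z (all achieve the minimum), value = 6

Work:
Column player minimizes Row's maximum payoff:
Column X: max payoff to Row = 6
Column Y: max payoff to Row = 6
Column Z: max payoff to Row = 6
Minimum is 6, achieved by columns X, Y, Z (tied).
Each of X or Y or Z is a minimax strategy.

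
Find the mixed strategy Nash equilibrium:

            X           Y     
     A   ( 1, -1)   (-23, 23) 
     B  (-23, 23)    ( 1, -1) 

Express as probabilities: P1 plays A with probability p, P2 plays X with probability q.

p = 0.5, q = 0.5

Work:
Find probabilities that make opponent indifferent:
P2 chooses q to make P1 indifferent between A and B
P1 chooses p to make P2 indifferent between X and Y
Mixed NE: P1 plays (A: 0.5, B: 0.5), P2 plays (X: 0.5, Y: 0.5)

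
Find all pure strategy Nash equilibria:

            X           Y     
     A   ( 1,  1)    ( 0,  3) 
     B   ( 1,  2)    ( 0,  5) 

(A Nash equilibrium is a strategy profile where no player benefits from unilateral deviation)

Nash equilibrium: (A, Y), (B, Y)

Work:
Best responses:
  P1 vs X: payoffs [1, 1] → best response A/B (payoff 1)
  P1 vs Y: payoffs [0, 0] → best response A/B (payoff 0)
  P2 vs A: payoffs [1, 3] → best response Y (payoff 3)
  P2 vs B: payoffs [2, 5] → best response Y (payoff 5)
Mutual best responses: (A,Y), (B,Y) → Nash equilibria.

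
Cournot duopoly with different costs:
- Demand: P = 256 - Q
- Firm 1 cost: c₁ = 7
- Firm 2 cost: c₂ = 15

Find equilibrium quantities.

q₁* = 85.67, q₂* = 77.67

Work:
Reaction: q₁ = (256 - 7 - q₂)/2
Reaction: q₂ = (256 - 15 - q₁)/2
Solve simultaneously:
q₁* = (256 - 2×7 + 15)/3 = 85.67
q₂* = (256 - 2×15 + 7)/3 = 77.67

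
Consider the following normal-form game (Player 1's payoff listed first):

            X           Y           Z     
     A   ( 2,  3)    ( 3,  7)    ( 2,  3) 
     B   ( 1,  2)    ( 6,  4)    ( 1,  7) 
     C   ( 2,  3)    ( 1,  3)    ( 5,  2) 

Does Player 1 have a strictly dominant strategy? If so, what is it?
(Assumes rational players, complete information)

No strictly dominant strategy exists for Player 1

Work:
A strategy strictly dominates another if it gives a strictly higher payoff against every opponent action. Compare each pair of P1's strategies column-by-column:
  A vs B: [2 vs 1, 3 vs 6, 2 vs 1] → A does not strictly dominate B (column Y: 3 ≤ 6)
  A vs C: [2 vs 2, 3 vs 1, 2 vs 5] → A does not strictly dominate C (column X: 2 ≤ 2)
  B vs A: [1 vs 2, 6 vs 3, 1 vs 2] → B does not strictly dominate A (column X: 1 ≤ 2)
  B vs C: [1 vs 2, 6 vs 1, 1 vs 5] → B does not strictly dominate C (column X: 1 ≤ 2)
  C vs A: [2 vs 2, 1 vs 3, 5 vs 2] → C does not strictly dominate A (column X: 2 ≤ 2)
  C vs B: [2 vs 1, 1 vs 6, 5 vs 1] → C does not strictly dominate B (column Y: 1 ≤ 6)
No single strategy strictly dominates all others → no strictly dominant strategy.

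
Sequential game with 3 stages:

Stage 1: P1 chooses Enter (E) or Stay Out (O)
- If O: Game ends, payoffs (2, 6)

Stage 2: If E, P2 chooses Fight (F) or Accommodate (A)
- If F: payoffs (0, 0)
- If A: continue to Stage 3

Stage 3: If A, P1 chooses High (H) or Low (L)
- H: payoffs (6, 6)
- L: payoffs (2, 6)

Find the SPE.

SPE: (E, A, H); Outcome (6, 6)

Work:
Stage 3: P1 chooses H (6 vs 2)
Stage 2: P2: F->0, A->6 (anticipating H). Choose A
Stage 1: P1: O->2, E->6 (anticipating A, H). Choose E
SPE path: E -> A -> H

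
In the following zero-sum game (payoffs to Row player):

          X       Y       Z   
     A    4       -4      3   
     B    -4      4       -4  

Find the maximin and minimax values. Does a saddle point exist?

Maximin = -4, Minimax = 3, Saddle: False

Work:
Row minimums: [-4, -4] → maximin = -4
Column maximums: [4, 4, 3] → minimax = 3
No saddle point (maximin ≠ minimax). Mixed strategy needed.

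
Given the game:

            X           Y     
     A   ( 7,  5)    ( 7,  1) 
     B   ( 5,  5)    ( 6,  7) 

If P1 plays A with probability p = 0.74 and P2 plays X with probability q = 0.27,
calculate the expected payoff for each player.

E[P1] = 6.6698, E[P2] = 3.2188

Work:
E[P1] = p·q·π₁(A,X) + p·(1-q)·π₁(A,Y) + (1-p)·q·π₁(B,X) + (1-p)·(1-q)·π₁(B,Y)
= 0.74·0.27·7 + 0.74·0.73·7 + 0.26·0.27·5 + 0.26·0.73·6
= 6.6698

E[P2] = 3.2188 (similar calculation)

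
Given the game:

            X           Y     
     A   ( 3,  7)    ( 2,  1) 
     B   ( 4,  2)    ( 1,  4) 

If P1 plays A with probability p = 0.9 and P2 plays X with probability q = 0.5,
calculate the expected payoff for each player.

E[P1] = 2.5, E[P2] = 3.9

Work:
E[P1] = p·q·π₁(A,X) + p·(1-q)·π₁(A,Y) + (1-p)·q·π₁(B,X) + (1-p)·(1-q)·π₁(B,Y)
= 0.9·0.5·3 + 0.9·0.5·2 + 0.1·0.5·4 + 0.1·0.5·1
= 2.5

E[P2] = 3.9 (similar calculation)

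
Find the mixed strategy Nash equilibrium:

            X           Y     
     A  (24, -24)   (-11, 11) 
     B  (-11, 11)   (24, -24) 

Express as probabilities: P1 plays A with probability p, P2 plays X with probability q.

p = 0.5, q = 0.5

Work:
Find probabilities that make opponent indifferent:
P2 chooses q to make P1 indifferent between A and B
P1 chooses p to make P2 indifferent between X and Y
Mixed NE: P1 plays (A: 0.5, B: 0.5), P2 plays (X: 0.5, Y: 0.5)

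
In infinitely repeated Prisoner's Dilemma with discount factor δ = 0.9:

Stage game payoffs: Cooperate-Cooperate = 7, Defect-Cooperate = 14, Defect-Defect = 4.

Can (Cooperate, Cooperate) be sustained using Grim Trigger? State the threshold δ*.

δ* = 0.7; since δ = 0.9 ≥ 0.7, cooperation can be sustained

Work:
For Grim Trigger:
Cooperate forever: 7/(1-δ)
Defect then punished: 14 + 4·δ/(1-δ)
Need: 7/(1-δ) ≥ 14 + 4·δ/(1-δ)
Solving: δ ≥ (T-R)/(T-P) = (14-7)/(14-4) = 0.7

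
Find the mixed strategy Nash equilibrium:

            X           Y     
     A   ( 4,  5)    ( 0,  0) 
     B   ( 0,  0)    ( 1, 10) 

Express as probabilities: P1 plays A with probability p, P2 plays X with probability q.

p = 0.6667, q = 0.2

Work:
Find probabilities that make opponent indifferent:
P2 chooses q to make P1 indifferent between A and B
P1 chooses p to make P2 indifferent between X and Y
Mixed NE: P1 plays (A: 0.6667, B: 0.3333), P2 plays (X: 0.2, Y: 0.8)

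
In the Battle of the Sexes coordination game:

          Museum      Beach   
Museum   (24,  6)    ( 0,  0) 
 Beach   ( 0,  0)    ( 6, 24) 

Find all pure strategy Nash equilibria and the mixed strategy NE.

Pure NE: (Museum, Museum) and (Beach, Beach); Mixed NE: p = 0.8, q = 0.2

Work:
Check pure NE:
(Museum, Museum): (24, 6) - no unilateral deviation beneficial
(Beach, Beach): (6, 24) - no unilateral deviation beneficial
Mixed NE: P1 plays Museum with p = 0.8, P2 plays Museum with q = 0.2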